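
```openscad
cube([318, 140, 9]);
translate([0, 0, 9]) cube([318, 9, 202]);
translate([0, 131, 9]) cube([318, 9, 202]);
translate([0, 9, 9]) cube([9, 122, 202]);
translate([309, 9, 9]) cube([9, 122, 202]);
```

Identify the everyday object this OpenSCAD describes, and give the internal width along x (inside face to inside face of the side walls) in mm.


An open box. The internal width is 300 mm.

A 318×140 base slab with four walls standing on it — an open box. The base is 318 mm wide and the walls are 9 mm thick, so the internal width is 318 − 2 × 9 = 300 mm.


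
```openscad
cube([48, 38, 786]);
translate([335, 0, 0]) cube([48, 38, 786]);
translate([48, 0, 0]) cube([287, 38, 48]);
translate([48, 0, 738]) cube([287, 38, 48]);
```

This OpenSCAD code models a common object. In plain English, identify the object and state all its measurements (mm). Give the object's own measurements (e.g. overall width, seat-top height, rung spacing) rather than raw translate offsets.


A rectangular picture frame lying in the x–z plane (depth along y). The opening is 287 mm wide (x) by 690 mm tall (z), surrounded by a border 48 mm wide on all four sides. The frame is 38 mm deep and is made of two full-height vertical stiles with two horizontal rails fitted between them.


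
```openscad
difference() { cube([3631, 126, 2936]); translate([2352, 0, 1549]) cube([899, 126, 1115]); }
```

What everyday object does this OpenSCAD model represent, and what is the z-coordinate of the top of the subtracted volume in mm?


A wall with a window opening. The window head height is 2664 mm.

A wall with a rectangular opening subtracted — a window. Sill at z = 1549, opening 1115 mm tall, so the head is at 1549 + 1115 = 2664 mm.


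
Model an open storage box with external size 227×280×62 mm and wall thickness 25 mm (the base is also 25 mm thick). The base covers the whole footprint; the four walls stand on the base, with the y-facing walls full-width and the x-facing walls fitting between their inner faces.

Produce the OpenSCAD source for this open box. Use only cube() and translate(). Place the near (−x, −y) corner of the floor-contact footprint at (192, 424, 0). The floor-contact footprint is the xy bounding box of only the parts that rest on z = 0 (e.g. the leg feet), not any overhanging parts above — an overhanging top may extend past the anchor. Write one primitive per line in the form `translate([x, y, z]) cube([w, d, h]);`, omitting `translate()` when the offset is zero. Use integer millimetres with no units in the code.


translate([192, 424, 0]) cube([227, 280, 25]);
translate([192, 424, 25]) cube([227, 25, 37]);
translate([192, 679, 25]) cube([227, 25, 37]);
translate([192, 449, 25]) cube([25, 230, 37]);
translate([394, 449, 25]) cube([25, 230, 37]);


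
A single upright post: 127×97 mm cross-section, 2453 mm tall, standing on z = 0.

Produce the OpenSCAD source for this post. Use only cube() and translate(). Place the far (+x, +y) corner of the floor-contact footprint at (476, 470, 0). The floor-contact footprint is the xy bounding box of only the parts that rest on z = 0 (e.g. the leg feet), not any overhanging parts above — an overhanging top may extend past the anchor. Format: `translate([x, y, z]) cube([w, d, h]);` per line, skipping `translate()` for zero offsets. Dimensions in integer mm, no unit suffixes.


translate([349, 373, 0]) cube([127, 97, 2453]);


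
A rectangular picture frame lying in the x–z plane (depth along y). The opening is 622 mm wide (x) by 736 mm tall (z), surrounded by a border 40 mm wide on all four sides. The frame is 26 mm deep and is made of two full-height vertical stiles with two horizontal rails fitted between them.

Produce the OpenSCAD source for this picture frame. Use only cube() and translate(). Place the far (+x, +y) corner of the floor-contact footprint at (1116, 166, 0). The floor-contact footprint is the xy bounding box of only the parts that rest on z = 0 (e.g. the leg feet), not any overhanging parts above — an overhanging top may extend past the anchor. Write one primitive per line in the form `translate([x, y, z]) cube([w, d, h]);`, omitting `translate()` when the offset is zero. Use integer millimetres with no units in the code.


translate([414, 140, 0]) cube([40, 26, 816]);
translate([1076, 140, 0]) cube([40, 26, 816]);
translate([454, 140, 0]) cube([622, 26, 40]);
translate([454, 140, 776]) cube([622, 26, 40]);


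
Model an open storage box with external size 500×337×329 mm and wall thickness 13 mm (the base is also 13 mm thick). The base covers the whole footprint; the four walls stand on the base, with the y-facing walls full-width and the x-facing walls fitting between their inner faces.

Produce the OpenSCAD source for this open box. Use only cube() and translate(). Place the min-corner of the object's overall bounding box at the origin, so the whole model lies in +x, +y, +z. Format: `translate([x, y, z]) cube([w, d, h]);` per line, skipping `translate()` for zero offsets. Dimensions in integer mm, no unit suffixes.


cube([500, 337, 13]);
translate([0, 0, 13]) cube([500, 13, 316]);
translate([0, 324, 13]) cube([500, 13, 316]);
translate([0, 13, 13]) cube([13, 311, 316]);
translate([487, 13, 13]) cube([13, 311, 316]);


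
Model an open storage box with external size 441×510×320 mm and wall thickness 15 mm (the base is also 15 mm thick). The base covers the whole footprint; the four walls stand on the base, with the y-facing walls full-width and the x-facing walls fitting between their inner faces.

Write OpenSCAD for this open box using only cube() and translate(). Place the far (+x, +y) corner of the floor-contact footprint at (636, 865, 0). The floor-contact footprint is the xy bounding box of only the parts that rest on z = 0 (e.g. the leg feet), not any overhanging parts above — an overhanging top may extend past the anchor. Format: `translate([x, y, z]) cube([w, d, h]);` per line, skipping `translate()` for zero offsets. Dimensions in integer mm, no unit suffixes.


translate([195, 355, 0]) cube([441, 510, 15]);
translate([195, 355, 15]) cube([441, 15, 305]);
translate([195, 850, 15]) cube([441, 15, 305]);
translate([195, 370, 15]) cube([15, 480, 305]);
translate([621, 370, 15]) cube([15, 480, 305]);


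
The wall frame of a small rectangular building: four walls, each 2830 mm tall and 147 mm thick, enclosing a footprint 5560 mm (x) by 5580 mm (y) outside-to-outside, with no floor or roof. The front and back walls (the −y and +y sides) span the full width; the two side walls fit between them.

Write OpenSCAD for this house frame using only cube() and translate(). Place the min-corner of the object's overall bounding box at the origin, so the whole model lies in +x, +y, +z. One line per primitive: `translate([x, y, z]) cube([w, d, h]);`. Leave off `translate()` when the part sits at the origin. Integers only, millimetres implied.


cube([5560, 147, 2830]);
translate([0, 5433, 0]) cube([5560, 147, 2830]);
translate([0, 147, 0]) cube([147, 5286, 2830]);
translate([5413, 147, 0]) cube([147, 5286, 2830]);


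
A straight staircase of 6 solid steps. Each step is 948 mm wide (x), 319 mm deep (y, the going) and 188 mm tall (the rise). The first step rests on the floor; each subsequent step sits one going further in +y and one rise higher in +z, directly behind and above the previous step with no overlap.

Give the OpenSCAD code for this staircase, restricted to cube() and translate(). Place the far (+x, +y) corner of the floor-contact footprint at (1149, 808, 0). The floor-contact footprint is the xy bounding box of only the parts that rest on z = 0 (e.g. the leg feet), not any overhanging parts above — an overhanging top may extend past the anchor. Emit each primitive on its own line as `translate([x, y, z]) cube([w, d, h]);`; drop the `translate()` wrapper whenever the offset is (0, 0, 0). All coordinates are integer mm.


translate([201, 489, 0]) cube([948, 319, 188]);
translate([201, 808, 188]) cube([948, 319, 188]);
translate([201, 1127, 376]) cube([948, 319, 188]);
translate([201, 1446, 564]) cube([948, 319, 188]);
translate([201, 1765, 752]) cube([948, 319, 188]);
translate([201, 2084, 940]) cube([948, 319, 188]);


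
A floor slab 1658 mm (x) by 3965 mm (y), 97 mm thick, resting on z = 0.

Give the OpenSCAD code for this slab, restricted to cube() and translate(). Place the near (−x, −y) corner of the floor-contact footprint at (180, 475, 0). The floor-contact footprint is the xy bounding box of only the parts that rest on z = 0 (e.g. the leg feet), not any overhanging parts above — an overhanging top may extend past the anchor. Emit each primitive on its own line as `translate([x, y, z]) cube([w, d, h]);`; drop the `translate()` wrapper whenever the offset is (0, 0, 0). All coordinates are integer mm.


translate([180, 475, 0]) cube([1658, 3965, 97]);


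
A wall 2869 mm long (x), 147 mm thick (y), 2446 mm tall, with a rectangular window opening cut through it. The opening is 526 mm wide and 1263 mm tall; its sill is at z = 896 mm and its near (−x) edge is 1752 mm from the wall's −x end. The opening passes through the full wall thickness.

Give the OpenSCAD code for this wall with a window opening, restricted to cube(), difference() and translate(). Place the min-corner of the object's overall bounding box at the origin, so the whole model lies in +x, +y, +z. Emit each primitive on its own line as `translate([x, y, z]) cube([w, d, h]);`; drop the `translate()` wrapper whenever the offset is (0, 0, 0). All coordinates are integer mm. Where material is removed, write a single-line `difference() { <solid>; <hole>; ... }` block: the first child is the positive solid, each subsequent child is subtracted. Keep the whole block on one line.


difference() { cube([2869, 147, 2446]); translate([1752, 0, 896]) cube([526, 147, 1263]); }


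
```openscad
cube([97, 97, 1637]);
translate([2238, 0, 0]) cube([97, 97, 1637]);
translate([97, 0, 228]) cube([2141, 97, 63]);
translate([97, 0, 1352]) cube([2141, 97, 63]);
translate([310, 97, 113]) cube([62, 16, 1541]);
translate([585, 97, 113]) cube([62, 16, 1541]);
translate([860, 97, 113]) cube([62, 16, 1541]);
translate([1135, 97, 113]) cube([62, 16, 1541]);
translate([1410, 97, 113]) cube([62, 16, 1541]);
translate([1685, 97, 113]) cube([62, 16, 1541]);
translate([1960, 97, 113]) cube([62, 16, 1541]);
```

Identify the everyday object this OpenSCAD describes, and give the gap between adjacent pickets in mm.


A fence section. The picket gap is 213 mm.

Two posts, two rails, 7 pickets — a fence section. Span 2141 mm holds 7 pickets of 62 mm with 8 equal gaps: ⌊(2141 − 7·62) / 8⌋ = 213 mm.


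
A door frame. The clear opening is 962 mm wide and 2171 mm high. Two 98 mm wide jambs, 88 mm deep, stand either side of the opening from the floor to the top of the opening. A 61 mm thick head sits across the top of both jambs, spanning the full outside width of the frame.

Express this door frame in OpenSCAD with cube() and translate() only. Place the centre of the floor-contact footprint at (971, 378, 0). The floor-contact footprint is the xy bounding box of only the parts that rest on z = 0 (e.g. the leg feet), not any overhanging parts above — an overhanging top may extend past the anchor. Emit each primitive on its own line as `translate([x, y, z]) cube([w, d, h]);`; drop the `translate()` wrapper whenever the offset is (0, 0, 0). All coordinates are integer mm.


translate([392, 334, 0]) cube([98, 88, 2171]);
translate([1452, 334, 0]) cube([98, 88, 2171]);
translate([392, 334, 2171]) cube([1158, 88, 61]);


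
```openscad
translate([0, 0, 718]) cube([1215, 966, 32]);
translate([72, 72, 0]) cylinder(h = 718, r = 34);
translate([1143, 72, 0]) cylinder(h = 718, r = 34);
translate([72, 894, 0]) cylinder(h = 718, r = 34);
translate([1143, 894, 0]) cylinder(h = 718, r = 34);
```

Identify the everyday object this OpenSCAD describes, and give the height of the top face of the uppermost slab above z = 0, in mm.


A table. The table height is 750 mm.

A 1215×966×32 slab sits at z = 718 on four Ø68 mm round legs — a table. The top surface is at 718 + 32 = 750 mm.


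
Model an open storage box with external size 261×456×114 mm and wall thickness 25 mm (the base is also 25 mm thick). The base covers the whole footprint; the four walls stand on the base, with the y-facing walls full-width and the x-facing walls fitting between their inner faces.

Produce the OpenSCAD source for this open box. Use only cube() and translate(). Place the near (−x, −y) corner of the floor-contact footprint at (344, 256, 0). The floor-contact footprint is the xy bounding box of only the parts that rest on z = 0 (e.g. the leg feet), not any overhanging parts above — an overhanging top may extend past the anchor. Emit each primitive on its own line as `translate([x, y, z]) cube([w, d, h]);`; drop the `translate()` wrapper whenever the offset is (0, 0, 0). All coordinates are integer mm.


translate([344, 256, 0]) cube([261, 456, 25]);
translate([344, 256, 25]) cube([261, 25, 89]);
translate([344, 687, 25]) cube([261, 25, 89]);
translate([344, 281, 25]) cube([25, 406, 89]);
translate([580, 281, 25]) cube([25, 406, 89]);


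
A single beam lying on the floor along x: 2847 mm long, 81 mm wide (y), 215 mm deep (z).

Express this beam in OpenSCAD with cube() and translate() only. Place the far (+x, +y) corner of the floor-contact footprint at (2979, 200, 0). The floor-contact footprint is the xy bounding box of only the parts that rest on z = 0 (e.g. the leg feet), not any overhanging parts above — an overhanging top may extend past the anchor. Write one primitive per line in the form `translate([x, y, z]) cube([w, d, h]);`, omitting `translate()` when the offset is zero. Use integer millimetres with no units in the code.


translate([132, 119, 0]) cube([2847, 81, 215]);


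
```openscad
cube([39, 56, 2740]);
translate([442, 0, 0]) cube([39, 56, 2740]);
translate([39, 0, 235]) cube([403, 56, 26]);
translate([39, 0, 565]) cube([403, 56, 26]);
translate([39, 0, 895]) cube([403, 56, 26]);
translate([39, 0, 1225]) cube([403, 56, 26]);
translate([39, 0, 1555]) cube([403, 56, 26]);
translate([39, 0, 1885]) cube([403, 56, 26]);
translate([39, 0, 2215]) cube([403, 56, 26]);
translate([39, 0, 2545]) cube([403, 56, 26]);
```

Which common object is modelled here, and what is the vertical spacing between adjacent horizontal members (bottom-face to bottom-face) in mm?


A ladder. The rung spacing is 330 mm.

Two tall 39×56 posts with 8 short bars between them — a ladder. Adjacent rungs sit at z = 235 and z = 565, so the spacing is 565 − 235 = 330 mm.


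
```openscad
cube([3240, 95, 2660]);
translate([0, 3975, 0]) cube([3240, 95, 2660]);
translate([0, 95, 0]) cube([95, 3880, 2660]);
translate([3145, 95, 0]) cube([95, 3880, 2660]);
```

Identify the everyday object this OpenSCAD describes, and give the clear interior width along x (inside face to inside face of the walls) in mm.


A house (or room) frame. The interior width is 3050 mm.

Four 2660 mm walls enclosing a rectangle with no floor or roof — a room or house frame. Outside width is 3240 mm and wall thickness is 95 mm, so the interior width is 3240 − 2 × 95 = 3050 mm.


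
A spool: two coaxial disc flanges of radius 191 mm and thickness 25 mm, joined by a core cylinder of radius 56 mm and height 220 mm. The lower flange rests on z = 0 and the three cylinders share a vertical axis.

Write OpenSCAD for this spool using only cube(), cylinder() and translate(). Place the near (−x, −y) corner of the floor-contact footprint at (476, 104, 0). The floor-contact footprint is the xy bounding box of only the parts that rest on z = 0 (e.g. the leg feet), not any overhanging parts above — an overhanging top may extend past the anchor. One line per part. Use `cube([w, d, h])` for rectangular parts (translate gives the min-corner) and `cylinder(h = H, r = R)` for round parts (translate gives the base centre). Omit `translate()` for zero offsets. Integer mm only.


translate([667, 295, 0]) cylinder(h = 25, r = 191);
translate([667, 295, 25]) cylinder(h = 220, r = 56);
translate([667, 295, 245]) cylinder(h = 25, r = 191);


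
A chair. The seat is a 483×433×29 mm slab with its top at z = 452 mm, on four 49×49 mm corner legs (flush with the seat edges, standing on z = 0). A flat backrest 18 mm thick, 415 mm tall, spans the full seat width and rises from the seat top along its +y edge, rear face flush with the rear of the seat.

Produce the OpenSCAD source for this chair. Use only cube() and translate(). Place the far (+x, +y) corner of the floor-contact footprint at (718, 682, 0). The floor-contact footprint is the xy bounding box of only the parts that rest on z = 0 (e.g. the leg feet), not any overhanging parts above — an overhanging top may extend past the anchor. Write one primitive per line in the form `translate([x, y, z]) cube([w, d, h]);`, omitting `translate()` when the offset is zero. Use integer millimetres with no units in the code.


translate([235, 249, 423]) cube([483, 433, 29]);
translate([235, 249, 0]) cube([49, 49, 423]);
translate([669, 249, 0]) cube([49, 49, 423]);
translate([235, 633, 0]) cube([49, 49, 423]);
translate([669, 633, 0]) cube([49, 49, 423]);
translate([235, 664, 452]) cube([483, 18, 415]);


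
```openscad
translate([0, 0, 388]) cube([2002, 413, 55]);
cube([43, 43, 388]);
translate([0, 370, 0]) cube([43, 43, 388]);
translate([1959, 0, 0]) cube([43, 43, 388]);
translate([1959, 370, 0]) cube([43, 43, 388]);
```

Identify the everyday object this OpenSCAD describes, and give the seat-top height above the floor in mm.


A bench. The seat-top height is 443 mm.

A long slab on four corner posts — a bench. The slab sits at z = 388 with thickness 55, so the top is 388 + 55 = 443 mm.


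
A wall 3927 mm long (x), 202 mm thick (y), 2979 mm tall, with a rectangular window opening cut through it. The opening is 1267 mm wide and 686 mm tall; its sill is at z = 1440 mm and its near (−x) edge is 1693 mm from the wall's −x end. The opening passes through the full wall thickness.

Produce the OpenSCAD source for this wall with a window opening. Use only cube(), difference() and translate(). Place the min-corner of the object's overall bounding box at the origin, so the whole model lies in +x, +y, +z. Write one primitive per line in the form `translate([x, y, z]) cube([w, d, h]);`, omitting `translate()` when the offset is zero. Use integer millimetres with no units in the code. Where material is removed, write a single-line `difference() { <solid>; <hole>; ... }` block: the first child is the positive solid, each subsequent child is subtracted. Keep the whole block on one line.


difference() { cube([3927, 202, 2979]); translate([1693, 0, 1440]) cube([1267, 202, 686]); }


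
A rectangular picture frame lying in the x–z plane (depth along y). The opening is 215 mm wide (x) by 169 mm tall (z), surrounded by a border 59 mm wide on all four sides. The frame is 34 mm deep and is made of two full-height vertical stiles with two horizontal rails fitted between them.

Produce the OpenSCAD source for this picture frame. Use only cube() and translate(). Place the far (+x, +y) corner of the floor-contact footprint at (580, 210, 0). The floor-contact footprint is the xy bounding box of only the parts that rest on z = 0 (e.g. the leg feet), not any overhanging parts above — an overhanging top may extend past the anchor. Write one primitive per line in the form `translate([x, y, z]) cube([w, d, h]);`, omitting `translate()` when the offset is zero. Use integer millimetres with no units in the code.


translate([247, 176, 0]) cube([59, 34, 287]);
translate([521, 176, 0]) cube([59, 34, 287]);
translate([306, 176, 0]) cube([215, 34, 59]);
translate([306, 176, 228]) cube([215, 34, 59]);


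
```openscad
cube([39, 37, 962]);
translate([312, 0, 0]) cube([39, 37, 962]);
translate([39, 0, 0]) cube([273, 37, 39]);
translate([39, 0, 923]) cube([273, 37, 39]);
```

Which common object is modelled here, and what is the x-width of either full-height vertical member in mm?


A picture frame. The border width is 39 mm.

Four thin pieces enclosing a rectangular opening — a picture frame. The two full-height stiles are 962 mm tall; the top rail sits at z = 923 and is 39 mm tall, so the border above the opening is 962 − 923 = 39 mm, matching the stile x-width.


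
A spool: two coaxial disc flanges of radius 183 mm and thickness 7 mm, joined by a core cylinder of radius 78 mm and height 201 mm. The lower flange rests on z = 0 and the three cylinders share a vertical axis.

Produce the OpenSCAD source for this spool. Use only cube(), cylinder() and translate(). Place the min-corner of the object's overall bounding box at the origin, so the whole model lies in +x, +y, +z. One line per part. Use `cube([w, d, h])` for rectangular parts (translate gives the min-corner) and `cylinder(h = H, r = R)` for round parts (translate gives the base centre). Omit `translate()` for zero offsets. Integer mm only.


translate([183, 183, 0]) cylinder(h = 7, r = 183);
translate([183, 183, 7]) cylinder(h = 201, r = 78);
translate([183, 183, 208]) cylinder(h = 7, r = 183);


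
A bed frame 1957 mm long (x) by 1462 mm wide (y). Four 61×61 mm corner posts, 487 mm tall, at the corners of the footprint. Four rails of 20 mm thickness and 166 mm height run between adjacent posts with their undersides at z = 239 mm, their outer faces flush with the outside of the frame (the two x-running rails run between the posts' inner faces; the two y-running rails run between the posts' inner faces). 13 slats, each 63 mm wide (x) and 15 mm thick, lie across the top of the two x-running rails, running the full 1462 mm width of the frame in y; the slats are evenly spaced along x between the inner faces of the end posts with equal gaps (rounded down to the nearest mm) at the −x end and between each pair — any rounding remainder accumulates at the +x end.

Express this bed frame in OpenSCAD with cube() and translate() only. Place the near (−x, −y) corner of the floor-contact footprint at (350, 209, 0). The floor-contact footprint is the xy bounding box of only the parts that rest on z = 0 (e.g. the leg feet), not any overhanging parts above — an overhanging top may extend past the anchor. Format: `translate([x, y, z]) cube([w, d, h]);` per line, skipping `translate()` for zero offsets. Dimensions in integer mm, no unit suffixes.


// slat z = rail_z + rail_h = 239 + 166 = 405
// slat gap = ⌊(1835 − 13·63) / 14⌋ = 72
translate([350, 209, 0]) cube([61, 61, 487]);
translate([350, 1610, 0]) cube([61, 61, 487]);
translate([2246, 209, 0]) cube([61, 61, 487]);
translate([2246, 1610, 0]) cube([61, 61, 487]);
translate([411, 209, 239]) cube([1835, 20, 166]);
translate([411, 1651, 239]) cube([1835, 20, 166]);
translate([350, 270, 239]) cube([20, 1340, 166]);
translate([2287, 270, 239]) cube([20, 1340, 166]);
translate([483, 209, 405]) cube([63, 1462, 15]);
translate([618, 209, 405]) cube([63, 1462, 15]);
translate([753, 209, 405]) cube([63, 1462, 15]);
translate([888, 209, 405]) cube([63, 1462, 15]);
translate([1023, 209, 405]) cube([63, 1462, 15]);
translate([1158, 209, 405]) cube([63, 1462, 15]);
translate([1293, 209, 405]) cube([63, 1462, 15]);
translate([1428, 209, 405]) cube([63, 1462, 15]);
translate([1563, 209, 405]) cube([63, 1462, 15]);
translate([1698, 209, 405]) cube([63, 1462, 15]);
translate([1833, 209, 405]) cube([63, 1462, 15]);
translate([1968, 209, 405]) cube([63, 1462, 15]);
translate([2103, 209, 405]) cube([63, 1462, 15]);


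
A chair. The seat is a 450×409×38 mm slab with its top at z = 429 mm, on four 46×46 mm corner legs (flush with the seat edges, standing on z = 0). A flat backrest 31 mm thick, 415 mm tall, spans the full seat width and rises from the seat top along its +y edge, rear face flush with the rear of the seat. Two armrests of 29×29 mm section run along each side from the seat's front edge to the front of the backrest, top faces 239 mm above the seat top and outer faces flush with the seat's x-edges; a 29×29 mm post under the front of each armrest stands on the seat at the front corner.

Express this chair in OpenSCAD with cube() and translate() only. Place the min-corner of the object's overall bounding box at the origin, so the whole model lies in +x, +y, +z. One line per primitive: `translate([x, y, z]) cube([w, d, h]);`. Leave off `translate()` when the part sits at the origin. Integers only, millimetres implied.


translate([0, 0, 391]) cube([450, 409, 38]);
cube([46, 46, 391]);
translate([404, 0, 0]) cube([46, 46, 391]);
translate([0, 363, 0]) cube([46, 46, 391]);
translate([404, 363, 0]) cube([46, 46, 391]);
translate([0, 378, 429]) cube([450, 31, 415]);
translate([0, 0, 639]) cube([29, 378, 29]);
translate([421, 0, 639]) cube([29, 378, 29]);
translate([0, 0, 429]) cube([29, 29, 210]);
translate([421, 0, 429]) cube([29, 29, 210]);


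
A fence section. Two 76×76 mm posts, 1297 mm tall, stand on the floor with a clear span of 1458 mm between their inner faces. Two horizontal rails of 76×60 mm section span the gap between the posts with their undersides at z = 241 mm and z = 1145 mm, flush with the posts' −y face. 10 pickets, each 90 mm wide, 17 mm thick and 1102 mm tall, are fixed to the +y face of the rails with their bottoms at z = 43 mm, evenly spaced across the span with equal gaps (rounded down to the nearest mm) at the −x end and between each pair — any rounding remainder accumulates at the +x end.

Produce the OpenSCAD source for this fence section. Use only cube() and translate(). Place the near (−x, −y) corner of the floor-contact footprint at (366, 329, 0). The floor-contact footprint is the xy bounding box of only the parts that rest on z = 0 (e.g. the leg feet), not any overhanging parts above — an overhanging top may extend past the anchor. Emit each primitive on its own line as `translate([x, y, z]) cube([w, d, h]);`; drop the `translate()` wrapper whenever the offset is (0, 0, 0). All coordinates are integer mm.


translate([366, 329, 0]) cube([76, 76, 1297]);
translate([1900, 329, 0]) cube([76, 76, 1297]);
translate([442, 329, 241]) cube([1458, 76, 60]);
translate([442, 329, 1145]) cube([1458, 76, 60]);
translate([492, 405, 43]) cube([90, 17, 1102]);
translate([632, 405, 43]) cube([90, 17, 1102]);
translate([772, 405, 43]) cube([90, 17, 1102]);
translate([912, 405, 43]) cube([90, 17, 1102]);
translate([1052, 405, 43]) cube([90, 17, 1102]);
translate([1192, 405, 43]) cube([90, 17, 1102]);
translate([1332, 405, 43]) cube([90, 17, 1102]);
translate([1472, 405, 43]) cube([90, 17, 1102]);
translate([1612, 405, 43]) cube([90, 17, 1102]);
translate([1752, 405, 43]) cube([90, 17, 1102]);


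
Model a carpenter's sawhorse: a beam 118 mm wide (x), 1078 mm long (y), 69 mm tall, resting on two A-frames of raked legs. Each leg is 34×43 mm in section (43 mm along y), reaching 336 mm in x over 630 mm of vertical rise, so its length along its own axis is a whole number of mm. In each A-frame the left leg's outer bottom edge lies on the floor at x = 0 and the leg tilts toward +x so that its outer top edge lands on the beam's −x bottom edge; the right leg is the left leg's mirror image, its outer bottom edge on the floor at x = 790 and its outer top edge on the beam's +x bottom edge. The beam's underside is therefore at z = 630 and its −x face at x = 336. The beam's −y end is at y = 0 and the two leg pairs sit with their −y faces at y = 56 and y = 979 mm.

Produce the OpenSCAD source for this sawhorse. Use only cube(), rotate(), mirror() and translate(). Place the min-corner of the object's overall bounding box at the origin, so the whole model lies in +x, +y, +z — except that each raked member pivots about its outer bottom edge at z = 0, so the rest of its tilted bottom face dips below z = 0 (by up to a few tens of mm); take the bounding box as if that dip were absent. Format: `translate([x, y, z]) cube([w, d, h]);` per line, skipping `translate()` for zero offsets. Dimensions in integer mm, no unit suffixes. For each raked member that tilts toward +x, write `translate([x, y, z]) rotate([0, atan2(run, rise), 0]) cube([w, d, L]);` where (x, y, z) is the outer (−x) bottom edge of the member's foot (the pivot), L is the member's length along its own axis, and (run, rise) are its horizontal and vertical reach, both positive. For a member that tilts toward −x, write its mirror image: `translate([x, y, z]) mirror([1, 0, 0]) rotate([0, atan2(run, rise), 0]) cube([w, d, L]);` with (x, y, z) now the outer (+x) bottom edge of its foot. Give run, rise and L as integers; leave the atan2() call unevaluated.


translate([336, 0, 630]) cube([118, 1078, 69]);
translate([0, 56, 0]) rotate([0, atan2(336, 630), 0]) cube([34, 43, 714]);
translate([790, 56, 0]) mirror([1, 0, 0]) rotate([0, atan2(336, 630), 0]) cube([34, 43, 714]);
translate([0, 979, 0]) rotate([0, atan2(336, 630), 0]) cube([34, 43, 714]);
translate([790, 979, 0]) mirror([1, 0, 0]) rotate([0, atan2(336, 630), 0]) cube([34, 43, 714]);


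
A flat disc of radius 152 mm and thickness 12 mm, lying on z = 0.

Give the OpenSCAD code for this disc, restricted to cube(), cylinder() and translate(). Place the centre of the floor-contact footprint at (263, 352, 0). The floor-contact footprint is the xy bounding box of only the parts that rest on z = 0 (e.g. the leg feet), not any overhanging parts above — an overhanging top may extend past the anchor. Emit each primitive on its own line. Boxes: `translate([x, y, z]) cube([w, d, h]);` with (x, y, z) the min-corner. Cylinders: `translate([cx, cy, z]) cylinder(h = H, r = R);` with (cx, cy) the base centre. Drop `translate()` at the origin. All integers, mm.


translate([263, 352, 0]) cylinder(h = 12, r = 152);


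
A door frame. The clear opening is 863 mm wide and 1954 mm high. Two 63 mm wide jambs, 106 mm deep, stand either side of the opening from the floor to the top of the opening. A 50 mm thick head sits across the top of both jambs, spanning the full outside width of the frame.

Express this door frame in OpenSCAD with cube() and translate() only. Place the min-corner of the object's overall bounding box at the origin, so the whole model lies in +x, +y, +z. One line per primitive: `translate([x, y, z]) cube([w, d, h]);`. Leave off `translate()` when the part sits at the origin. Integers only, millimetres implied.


cube([63, 106, 1954]);
translate([926, 0, 0]) cube([63, 106, 1954]);
translate([0, 0, 1954]) cube([989, 106, 50]);


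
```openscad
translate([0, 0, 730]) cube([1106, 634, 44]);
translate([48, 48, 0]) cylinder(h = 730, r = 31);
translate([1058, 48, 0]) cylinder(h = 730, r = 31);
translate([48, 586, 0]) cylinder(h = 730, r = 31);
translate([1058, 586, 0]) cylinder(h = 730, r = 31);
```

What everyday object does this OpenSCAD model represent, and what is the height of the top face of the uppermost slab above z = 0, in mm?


A table. The table height is 774 mm.

A 1106×634×44 slab sits at z = 730 on four Ø62 mm round legs — a table. The top surface is at 730 + 44 = 774 mm.


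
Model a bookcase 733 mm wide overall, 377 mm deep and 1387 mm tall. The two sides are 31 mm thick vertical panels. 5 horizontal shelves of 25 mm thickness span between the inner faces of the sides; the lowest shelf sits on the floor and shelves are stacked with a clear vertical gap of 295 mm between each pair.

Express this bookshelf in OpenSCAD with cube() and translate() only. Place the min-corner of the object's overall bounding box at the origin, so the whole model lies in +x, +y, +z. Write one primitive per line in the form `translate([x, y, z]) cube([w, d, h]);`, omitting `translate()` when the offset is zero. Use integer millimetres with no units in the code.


cube([31, 377, 1387]);
translate([702, 0, 0]) cube([31, 377, 1387]);
translate([31, 0, 0]) cube([671, 377, 25]);
translate([31, 0, 320]) cube([671, 377, 25]);
translate([31, 0, 640]) cube([671, 377, 25]);
translate([31, 0, 960]) cube([671, 377, 25]);
translate([31, 0, 1280]) cube([671, 377, 25]);


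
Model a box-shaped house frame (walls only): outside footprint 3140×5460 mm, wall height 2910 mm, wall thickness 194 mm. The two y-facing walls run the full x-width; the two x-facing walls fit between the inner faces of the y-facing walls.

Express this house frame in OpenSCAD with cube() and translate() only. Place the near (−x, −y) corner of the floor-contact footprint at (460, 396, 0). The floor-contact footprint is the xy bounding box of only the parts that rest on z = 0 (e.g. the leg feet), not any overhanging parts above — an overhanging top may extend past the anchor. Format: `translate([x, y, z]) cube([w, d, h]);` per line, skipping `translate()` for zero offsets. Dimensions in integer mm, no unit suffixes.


translate([460, 396, 0]) cube([3140, 194, 2910]);
translate([460, 5662, 0]) cube([3140, 194, 2910]);
translate([460, 590, 0]) cube([194, 5072, 2910]);
translate([3406, 590, 0]) cube([194, 5072, 2910]);


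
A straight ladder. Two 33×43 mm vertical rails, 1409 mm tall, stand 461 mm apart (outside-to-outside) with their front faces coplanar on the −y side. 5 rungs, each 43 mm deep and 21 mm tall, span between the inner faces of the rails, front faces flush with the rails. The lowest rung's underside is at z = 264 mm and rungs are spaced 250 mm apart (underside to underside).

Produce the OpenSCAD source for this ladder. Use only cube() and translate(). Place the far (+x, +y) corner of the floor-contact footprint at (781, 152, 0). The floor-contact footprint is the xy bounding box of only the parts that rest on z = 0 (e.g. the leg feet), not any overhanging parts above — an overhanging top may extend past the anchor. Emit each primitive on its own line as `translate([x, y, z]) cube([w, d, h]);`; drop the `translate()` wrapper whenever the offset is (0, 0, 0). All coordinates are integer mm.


translate([320, 109, 0]) cube([33, 43, 1409]);
translate([748, 109, 0]) cube([33, 43, 1409]);
translate([353, 109, 264]) cube([395, 43, 21]);
translate([353, 109, 514]) cube([395, 43, 21]);
translate([353, 109, 764]) cube([395, 43, 21]);
translate([353, 109, 1014]) cube([395, 43, 21]);
translate([353, 109, 1264]) cube([395, 43, 21]);


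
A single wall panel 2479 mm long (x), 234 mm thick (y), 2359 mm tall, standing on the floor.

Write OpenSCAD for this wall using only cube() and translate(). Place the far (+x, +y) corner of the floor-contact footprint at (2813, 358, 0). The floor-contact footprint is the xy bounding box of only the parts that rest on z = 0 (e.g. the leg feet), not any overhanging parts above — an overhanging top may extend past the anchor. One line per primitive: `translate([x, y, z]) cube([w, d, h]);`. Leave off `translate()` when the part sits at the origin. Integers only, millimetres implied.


translate([334, 124, 0]) cube([2479, 234, 2359]);


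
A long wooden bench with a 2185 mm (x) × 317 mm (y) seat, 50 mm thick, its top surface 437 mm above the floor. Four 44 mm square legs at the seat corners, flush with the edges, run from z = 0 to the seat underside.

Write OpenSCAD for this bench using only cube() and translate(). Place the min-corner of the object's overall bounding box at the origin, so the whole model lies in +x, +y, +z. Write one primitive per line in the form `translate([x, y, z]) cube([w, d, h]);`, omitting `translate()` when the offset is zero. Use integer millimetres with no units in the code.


// leg_h = 437 − 50 = 387
translate([0, 0, 387]) cube([2185, 317, 50]);
cube([44, 44, 387]);
translate([0, 273, 0]) cube([44, 44, 387]);
translate([2141, 0, 0]) cube([44, 44, 387]);
translate([2141, 273, 0]) cube([44, 44, 387]);


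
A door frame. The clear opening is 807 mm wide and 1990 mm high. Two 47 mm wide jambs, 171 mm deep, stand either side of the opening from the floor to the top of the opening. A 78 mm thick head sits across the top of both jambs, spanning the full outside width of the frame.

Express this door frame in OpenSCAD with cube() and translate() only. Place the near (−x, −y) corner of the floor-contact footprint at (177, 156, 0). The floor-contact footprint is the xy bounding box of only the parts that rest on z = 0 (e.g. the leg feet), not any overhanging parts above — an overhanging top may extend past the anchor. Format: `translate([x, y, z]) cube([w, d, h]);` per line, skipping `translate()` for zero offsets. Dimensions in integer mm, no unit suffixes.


translate([177, 156, 0]) cube([47, 171, 1990]);
translate([1031, 156, 0]) cube([47, 171, 1990]);
translate([177, 156, 1990]) cube([901, 171, 78]);


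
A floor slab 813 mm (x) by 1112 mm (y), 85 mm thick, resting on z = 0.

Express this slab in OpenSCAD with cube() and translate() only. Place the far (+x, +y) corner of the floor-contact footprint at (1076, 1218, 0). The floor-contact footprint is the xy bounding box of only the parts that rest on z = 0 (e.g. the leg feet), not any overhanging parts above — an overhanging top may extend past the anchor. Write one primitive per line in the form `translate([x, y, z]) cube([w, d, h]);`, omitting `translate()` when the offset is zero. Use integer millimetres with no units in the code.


translate([263, 106, 0]) cube([813, 1112, 85]);


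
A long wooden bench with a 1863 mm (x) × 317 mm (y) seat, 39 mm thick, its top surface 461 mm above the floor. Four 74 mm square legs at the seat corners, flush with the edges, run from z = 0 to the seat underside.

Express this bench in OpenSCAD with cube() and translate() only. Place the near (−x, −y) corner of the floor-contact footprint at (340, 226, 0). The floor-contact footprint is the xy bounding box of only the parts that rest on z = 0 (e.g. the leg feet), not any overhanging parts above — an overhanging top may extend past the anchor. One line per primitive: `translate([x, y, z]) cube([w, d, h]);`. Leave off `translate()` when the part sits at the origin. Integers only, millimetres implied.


translate([340, 226, 422]) cube([1863, 317, 39]);
translate([340, 226, 0]) cube([74, 74, 422]);
translate([340, 469, 0]) cube([74, 74, 422]);
translate([2129, 226, 0]) cube([74, 74, 422]);
translate([2129, 469, 0]) cube([74, 74, 422]);


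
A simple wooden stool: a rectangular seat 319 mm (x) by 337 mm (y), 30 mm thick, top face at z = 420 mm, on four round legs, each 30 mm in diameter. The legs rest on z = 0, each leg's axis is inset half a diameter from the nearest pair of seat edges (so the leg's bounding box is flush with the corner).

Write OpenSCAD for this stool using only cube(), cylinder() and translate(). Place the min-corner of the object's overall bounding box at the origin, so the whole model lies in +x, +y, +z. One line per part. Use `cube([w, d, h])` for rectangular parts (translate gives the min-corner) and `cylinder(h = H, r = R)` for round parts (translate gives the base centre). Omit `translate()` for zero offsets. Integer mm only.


translate([0, 0, 390]) cube([319, 337, 30]);
translate([15, 15, 0]) cylinder(h = 390, r = 15);
translate([304, 15, 0]) cylinder(h = 390, r = 15);
translate([15, 322, 0]) cylinder(h = 390, r = 15);
translate([304, 322, 0]) cylinder(h = 390, r = 15);


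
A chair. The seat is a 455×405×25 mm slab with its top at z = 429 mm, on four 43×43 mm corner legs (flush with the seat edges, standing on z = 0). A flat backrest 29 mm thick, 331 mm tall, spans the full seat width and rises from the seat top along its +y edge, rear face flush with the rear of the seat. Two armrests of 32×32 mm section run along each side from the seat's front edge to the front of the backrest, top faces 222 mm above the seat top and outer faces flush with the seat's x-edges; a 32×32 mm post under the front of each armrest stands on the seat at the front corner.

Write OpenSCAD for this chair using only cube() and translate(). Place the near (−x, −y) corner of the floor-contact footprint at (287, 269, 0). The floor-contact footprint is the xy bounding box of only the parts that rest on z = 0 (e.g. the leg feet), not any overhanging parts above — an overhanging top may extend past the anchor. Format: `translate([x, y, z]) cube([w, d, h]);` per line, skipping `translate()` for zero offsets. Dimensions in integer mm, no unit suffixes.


// leg_h = 429 - 25 = 404
// arm post h = 222 - 32 = 190
translate([287, 269, 404]) cube([455, 405, 25]);
translate([287, 269, 0]) cube([43, 43, 404]);
translate([699, 269, 0]) cube([43, 43, 404]);
translate([287, 631, 0]) cube([43, 43, 404]);
translate([699, 631, 0]) cube([43, 43, 404]);
translate([287, 645, 429]) cube([455, 29, 331]);
translate([287, 269, 619]) cube([32, 376, 32]);
translate([710, 269, 619]) cube([32, 376, 32]);
translate([287, 269, 429]) cube([32, 32, 190]);
translate([710, 269, 429]) cube([32, 32, 190]);
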